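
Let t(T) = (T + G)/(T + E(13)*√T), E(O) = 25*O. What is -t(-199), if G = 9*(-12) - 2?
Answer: -309/105824 - 100425*I*√199/21058976 ≈ -0.0029199 - 0.067271*I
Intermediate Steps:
G = -110 (G = -108 - 2 = -110)
t(T) = (-110 + T)/(T + 325*√T) (t(T) = (T - 110)/(T + (25*13)*√T) = (-110 + T)/(T + 325*√T))
-t(-199) = -(-110 - 199)/(-199 + 325*√(-199)) = -(-309)/(-199 + 325*(I*√199)) = -(-309)/(-199 + 325*I*√199) = 309/(-199 + 325*I*√199)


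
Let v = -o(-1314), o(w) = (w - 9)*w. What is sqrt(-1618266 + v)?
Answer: 4*I*sqrt(209793) ≈ 1832.1*I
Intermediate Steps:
o(w) = w*(-9 + w) (o(w) = (-9 + w)*w = w*(-9 + w))
v = -1738422 (v = -(-1314)*(-9 - 1314) = -(-1314)*(-1323) = -1*1738422 = -1738422)
sqrt(-1618266 + v) = sqrt(-1618266 - 1738422) = sqrt(-3356688) = 4*I*sqrt(209793)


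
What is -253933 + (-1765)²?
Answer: 2861292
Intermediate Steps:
-253933 + (-1765)² = -253933 + 3115225 = 2861292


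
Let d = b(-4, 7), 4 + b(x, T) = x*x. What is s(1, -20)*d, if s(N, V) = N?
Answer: 12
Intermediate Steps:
b(x, T) = -4 + x**2 (b(x, T) = -4 + x*x = -4 + x**2)
d = 12 (d = -4 + (-4)**2 = -4 + 16 = 12)
s(1, -20)*d = 1*12 = 12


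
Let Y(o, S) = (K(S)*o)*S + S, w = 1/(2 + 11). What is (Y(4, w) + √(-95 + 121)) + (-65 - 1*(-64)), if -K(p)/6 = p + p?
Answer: -204/169 + √26 ≈ 3.8919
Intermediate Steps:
K(p) = -12*p (K(p) = -6*(p + p) = -12*p)
w = 1/13 ≈ 0.076923
Y(o, S) = S - 12*o*S² (Y(o, S) = ((-12*S)*o)*S + S = (-12*S*o)*S + S = -12*o*S² + S = S - 12*o*S²)
(Y(4, w) + √(-95 + 121)) + (-65 - 1*(-64)) = ((1 - 12*1/13*4)/13 + √(-95 + 121)) + (-65 - 1*(-64)) = ((1 - 48/13)/13 + √26) + (-65 + 64) = ((1/13)*(-35/13) + √26) - 1 = (-35/169 + √26) - 1 = -204/169 + √26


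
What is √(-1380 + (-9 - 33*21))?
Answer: I*√2082 ≈ 45.629*I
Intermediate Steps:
√(-1380 + (-9 - 33*21)) = √(-1380 + (-9 - 693)) = √(-1380 - 702) = √(-2082) = I*√2082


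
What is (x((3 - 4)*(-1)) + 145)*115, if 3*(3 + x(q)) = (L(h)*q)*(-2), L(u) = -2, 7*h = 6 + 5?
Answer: 49450/3 ≈ 16483.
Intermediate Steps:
h = 11/7 (h = (6 + 5)/7 = (1/7)*11 = 11/7 ≈ 1.5714)
x(q) = -3 + 4*q/3 (x(q) = -3 + (-2*q*(-2))/3 = -3 + (4*q)/3 = -3 + 4*q/3)
(x((3 - 4)*(-1)) + 145)*115 = ((-3 + 4*((3 - 4)*(-1))/3) + 145)*115 = ((-3 + 4*(-1*(-1))/3) + 145)*115 = ((-3 + (4/3)*1) + 145)*115 = ((-3 + 4/3) + 145)*115 = (-5/3 + 145)*115 = (430/3)*115 = 49450/3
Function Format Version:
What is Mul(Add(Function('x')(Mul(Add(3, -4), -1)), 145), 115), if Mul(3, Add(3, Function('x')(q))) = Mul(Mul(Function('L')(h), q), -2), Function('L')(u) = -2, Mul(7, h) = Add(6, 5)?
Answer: Rational(49450, 3) ≈ 16483.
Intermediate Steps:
h = Rational(11, 7) (h = Mul(Rational(1, 7), Add(6, 5)) = Mul(Rational(1, 7), 11) = Rational(11, 7) ≈ 1.5714)
Function('x')(q) = Add(-3, Mul(Rational(4, 3), q)) (Function('x')(q) = Add(-3, Mul(Rational(1, 3), Mul(Mul(-2, q), -2))) = Add(-3, Mul(Rational(1, 3), Mul(4, q))) = Add(-3, Mul(Rational(4, 3), q)))
Mul(Add(Function('x')(Mul(Add(3, -4), -1)), 145), 115) = Mul(Add(Add(-3, Mul(Rational(4, 3), Mul(Add(3, -4), -1))), 145), 115) = Mul(Add(Add(-3, Mul(Rational(4, 3), Mul(-1, -1))), 145), 115) = Mul(Add(Add(-3, Mul(Rational(4, 3), 1)), 145), 115) = Mul(Add(Add(-3, Rational(4, 3)), 145), 115) = Mul(Add(Rational(-5, 3), 145), 115) = Mul(Rational(430, 3), 115) = Rational(49450, 3)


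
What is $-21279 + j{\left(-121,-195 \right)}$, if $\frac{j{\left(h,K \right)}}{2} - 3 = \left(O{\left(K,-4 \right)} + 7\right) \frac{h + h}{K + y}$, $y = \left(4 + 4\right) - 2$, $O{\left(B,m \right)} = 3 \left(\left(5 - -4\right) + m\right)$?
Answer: $- \frac{4009949}{189} \approx -21217.0$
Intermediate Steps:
$O{\left(B,m \right)} = 27 + 3 m$ ($O{\left(B,m \right)} = 3 \left(\left(5 + 4\right) + m\right) = 3 \left(9 + m\right) = 27 + 3 m$)
$y = 6$ ($y = 8 - 2 = 6$)
$j{\left(h,K \right)} = 6 + \frac{88 h}{6 + K}$ ($j{\left(h,K \right)} = 6 + 2 \left(\left(27 + 3 \left(-4\right)\right) + 7\right) \frac{h + h}{K + 6} = 6 + 2 \left(\left(27 - 12\right) + 7\right) \frac{2 h}{6 + K} = 6 + 2 \left(15 + 7\right) \frac{2 h}{6 + K} = 6 + 2 \cdot 22 \frac{2 h}{6 + K} = 6 + 2 \frac{44 h}{6 + K} = 6 + \frac{88 h}{6 + K}$)
$-21279 + j{\left(-121,-195 \right)} = -21279 + \frac{2 \left(18 + 3 \left(-195\right) + 44 \left(-121\right)\right)}{6 - 195} = -21279 + \frac{2 \left(18 - 585 - 5324\right)}{-189} = -21279 + 2 \left(- \frac{1}{189}\right) \left(-5891\right) = -21279 + \frac{11782}{189} = - \frac{4009949}{189}$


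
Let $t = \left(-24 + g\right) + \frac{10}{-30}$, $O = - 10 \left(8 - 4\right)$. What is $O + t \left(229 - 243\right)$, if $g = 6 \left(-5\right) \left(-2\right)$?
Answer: $- \frac{1618}{3} \approx -539.33$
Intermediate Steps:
$g = 60$ ($g = \left(-30\right) \left(-2\right) = 60$)
$O = -40$ ($O = \left(-10\right) 4 = -40$)
$t = \frac{107}{3}$ ($t = \left(-24 + 60\right) + \frac{10}{-30} = 36 + 10 \left(- \frac{1}{30}\right) = 36 - \frac{1}{3} = \frac{107}{3} \approx 35.667$)
$O + t \left(229 - 243\right) = -40 + \frac{107 \left(229 - 243\right)}{3} = -40 + \frac{107}{3} \left(-14\right) = -40 - \frac{1498}{3} = - \frac{1618}{3}$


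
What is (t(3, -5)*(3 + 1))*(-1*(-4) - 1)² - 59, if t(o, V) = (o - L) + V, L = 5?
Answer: -311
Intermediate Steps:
t(o, V) = -5 + V + o (t(o, V) = (o - 1*5) + V = (o - 5) + V = (-5 + o) + V = -5 + V + o)
(t(3, -5)*(3 + 1))*(-1*(-4) - 1)² - 59 = ((-5 - 5 + 3)*(3 + 1))*(-1*(-4) - 1)² - 59 = (-7*4)*(4 - 1)² - 59 = -28*3² - 59 = -28*9 - 59 = -252 - 59 = -311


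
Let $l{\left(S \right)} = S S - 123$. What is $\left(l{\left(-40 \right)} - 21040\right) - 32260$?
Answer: $-51823$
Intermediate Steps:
$l{\left(S \right)} = -123 + S^{2}$ ($l{\left(S \right)} = S^{2} - 123 = -123 + S^{2}$)
$\left(l{\left(-40 \right)} - 21040\right) - 32260 = \left(\left(-123 + \left(-40\right)^{2}\right) - 21040\right) - 32260 = \left(\left(-123 + 1600\right) - 21040\right) - 32260 = \left(1477 - 21040\right) - 32260 = -19563 - 32260 = -51823$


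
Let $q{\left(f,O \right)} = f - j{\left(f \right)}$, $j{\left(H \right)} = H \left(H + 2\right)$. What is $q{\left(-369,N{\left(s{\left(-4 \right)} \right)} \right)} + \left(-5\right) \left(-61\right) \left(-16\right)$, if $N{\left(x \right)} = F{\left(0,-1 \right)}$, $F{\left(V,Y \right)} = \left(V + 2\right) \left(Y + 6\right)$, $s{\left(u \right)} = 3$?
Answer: $-140672$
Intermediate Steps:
$F{\left(V,Y \right)} = \left(2 + V\right) \left(6 + Y\right)$
$j{\left(H \right)} = H \left(2 + H\right)$
$N{\left(x \right)} = 10$ ($N{\left(x \right)} = 12 + 2 \left(-1\right) + 6 \cdot 0 + 0 \left(-1\right) = 12 - 2 + 0 + 0 = 10$)
$q{\left(f,O \right)} = f - f \left(2 + f\right)$
$q{\left(-369,N{\left(s{\left(-4 \right)} \right)} \right)} + \left(-5\right) \left(-61\right) \left(-16\right) = - 369 \left(-1 - -369\right) + \left(-5\right) \left(-61\right) \left(-16\right) = - 369 \left(-1 + 369\right) + 305 \left(-16\right) = \left(-369\right) 368 - 4880 = -135792 - 4880 = -140672$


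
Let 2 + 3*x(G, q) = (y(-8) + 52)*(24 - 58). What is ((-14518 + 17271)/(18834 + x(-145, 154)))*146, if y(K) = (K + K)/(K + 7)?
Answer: 602907/27094 ≈ 22.252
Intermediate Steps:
y(K) = 2*K/(7 + K) (y(K) = (2*K)/(7 + K) = 2*K/(7 + K))
x(G, q) = -2314/3 (x(G, q) = -2/3 + ((2*(-8)/(7 - 8) + 52)*(24 - 58))/3 = -2/3 + ((2*(-8)/(-1) + 52)*(-34))/3 = -2/3 + ((2*(-8)*(-1) + 52)*(-34))/3 = -2/3 + ((16 + 52)*(-34))/3 = -2/3 + (68*(-34))/3 = -2/3 + (1/3)*(-2312) = -2/3 - 2312/3 = -2314/3)
((-14518 + 17271)/(18834 + x(-145, 154)))*146 = ((-14518 + 17271)/(18834 - 2314/3))*146 = (2753/(54188/3))*146 = (2753*(3/54188))*146 = (8259/54188)*146 = 602907/27094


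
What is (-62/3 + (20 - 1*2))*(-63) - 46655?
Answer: -46487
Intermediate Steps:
(-62/3 + (20 - 1*2))*(-63) - 46655 = (-62*⅓ + (20 - 2))*(-63) - 46655 = (-62/3 + 18)*(-63) - 46655 = -8/3*(-63) - 46655 = 168 - 46655 = -46487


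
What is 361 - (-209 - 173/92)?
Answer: 52613/92 ≈ 571.88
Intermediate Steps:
361 - (-209 - 173/92) = 361 - 1*(-19401/92) = 361 + 19401/92 = 52613/92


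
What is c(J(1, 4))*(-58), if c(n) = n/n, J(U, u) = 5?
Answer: -58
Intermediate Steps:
c(n) = 1
c(J(1, 4))*(-58) = 1*(-58) = -58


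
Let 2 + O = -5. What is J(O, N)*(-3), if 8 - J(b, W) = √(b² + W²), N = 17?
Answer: -24 + 39*√2 ≈ 31.154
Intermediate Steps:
O = -7 (O = -2 - 5 = -7)
J(b, W) = 8 - √(W² + b²) (J(b, W) = 8 - √(b² + W²) = 8 - √(W² + b²))
J(O, N)*(-3) = (8 - √(17² + (-7)²))*(-3) = (8 - √(289 + 49))*(-3) = (8 - √338)*(-3) = (8 - 13*√2)*(-3) = -24 + 39*√2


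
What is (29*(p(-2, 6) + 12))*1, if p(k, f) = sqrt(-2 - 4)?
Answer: 348 + 29*I*sqrt(6) ≈ 348.0 + 71.035*I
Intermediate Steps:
p(k, f) = I*sqrt(6) (p(k, f) = sqrt(-6) = I*sqrt(6))
(29*(p(-2, 6) + 12))*1 = (29*(I*sqrt(6) + 12))*1 = (29*(12 + I*sqrt(6)))*1 = (348 + 29*I*sqrt(6))*1 = 348 + 29*I*sqrt(6)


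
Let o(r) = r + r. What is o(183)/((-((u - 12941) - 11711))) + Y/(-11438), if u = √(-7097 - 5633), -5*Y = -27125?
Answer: -228125370331/496518542378 + 183*I*√12730/303866917 ≈ -0.45945 + 6.7949e-5*I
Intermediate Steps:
Y = 5425 (Y = -⅕*(-27125) = 5425)
u = I*√12730 (u = √(-12730) = I*√12730 ≈ 112.83*I)
o(r) = 2*r
o(183)/((-((u - 12941) - 11711))) + Y/(-11438) = (2*183)/((-((I*√12730 - 12941) - 11711))) + 5425/(-11438) = 366/((-((-12941 + I*√12730) - 11711))) + 5425*(-1/11438) = 366/((-(-24652 + I*√12730))) - 775/1634 = 366/(24652 - I*√12730) - 775/1634 = -775/1634 + 366/(24652 - I*√12730)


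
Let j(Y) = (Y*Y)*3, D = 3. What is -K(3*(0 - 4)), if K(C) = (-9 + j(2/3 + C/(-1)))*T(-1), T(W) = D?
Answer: -1417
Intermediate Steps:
T(W) = 3
j(Y) = 3*Y² (j(Y) = Y²*3 = 3*Y²)
K(C) = -27 + 9*(⅔ - C)² (K(C) = (-9 + 3*(2/3 + C/(-1))²)*3 = (-9 + 3*(2*(⅓) + C*(-1))²)*3 = (-9 + 3*(⅔ - C)²)*3 = -27 + 9*(⅔ - C)²)
-K(3*(0 - 4)) = -(-27 + (-2 + 3*(3*(0 - 4)))²) = -(-27 + (-2 + 3*(3*(-4)))²) = -(-27 + (-2 + 3*(-12))²) = -(-27 + (-2 - 36)²) = -(-27 + (-38)²) = -(-27 + 1444) = -1*1417 = -1417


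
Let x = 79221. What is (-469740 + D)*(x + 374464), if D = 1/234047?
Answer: -49878690461765615/234047 ≈ -2.1311e+11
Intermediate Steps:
D = 1/234047 ≈ 4.2726e-6
(-469740 + D)*(x + 374464) = (-469740 + 1/234047)*(79221 + 374464) = -109941237779/234047*453685 = -49878690461765615/234047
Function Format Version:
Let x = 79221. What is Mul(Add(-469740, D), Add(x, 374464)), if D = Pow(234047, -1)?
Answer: Rational(-49878690461765615, 234047) ≈ -2.1311e+11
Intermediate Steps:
D = Rational(1, 234047) ≈ 4.2726e-6
Mul(Add(-469740, D), Add(x, 374464)) = Mul(Add(-469740, Rational(1, 234047)), Add(79221, 374464)) = Mul(Rational(-109941237779, 234047), 453685) = Rational(-49878690461765615, 234047)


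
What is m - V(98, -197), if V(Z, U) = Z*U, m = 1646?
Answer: 20952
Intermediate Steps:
V(Z, U) = U*Z
m - V(98, -197) = 1646 - (-197)*98 = 1646 - 1*(-19306) = 1646 + 19306 = 20952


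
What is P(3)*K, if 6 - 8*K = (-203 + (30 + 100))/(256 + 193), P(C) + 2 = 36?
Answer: 47039/1796 ≈ 26.191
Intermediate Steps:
P(C) = 34 (P(C) = -2 + 36 = 34)
K = 2767/3592 (K = 3/4 - (-203 + (30 + 100))/(8*(256 + 193)) = 3/4 - (-203 + 130)/(8*449) = 3/4 - (-73)/(8*449) = 3/4 - 1/8*(-73/449) = 3/4 + 73/3592 = 2767/3592 ≈ 0.77032)
P(3)*K = 34*(2767/3592) = 47039/1796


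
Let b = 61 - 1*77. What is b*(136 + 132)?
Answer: -4288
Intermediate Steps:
b = -16 (b = 61 - 77 = -16)
b*(136 + 132) = -16*(136 + 132) = -16*268 = -4288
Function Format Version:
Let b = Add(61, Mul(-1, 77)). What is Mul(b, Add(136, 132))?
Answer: -4288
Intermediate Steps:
b = -16 (b = Add(61, -77) = -16)
Mul(b, Add(136, 132)) = Mul(-16, Add(136, 132)) = Mul(-16, 268) = -4288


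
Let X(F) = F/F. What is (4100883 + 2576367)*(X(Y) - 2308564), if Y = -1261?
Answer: -15414852291750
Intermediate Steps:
X(F) = 1
(4100883 + 2576367)*(X(Y) - 2308564) = (4100883 + 2576367)*(1 - 2308564) = 6677250*(-2308563) = -15414852291750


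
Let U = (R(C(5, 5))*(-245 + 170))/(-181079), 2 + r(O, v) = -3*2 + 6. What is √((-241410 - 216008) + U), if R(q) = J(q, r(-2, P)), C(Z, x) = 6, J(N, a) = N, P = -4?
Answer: 2*I*√3749638777806047/181079 ≈ 676.33*I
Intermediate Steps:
r(O, v) = -2 (r(O, v) = -2 + (-3*2 + 6) = -2 + (-6 + 6) = -2 + 0 = -2)
R(q) = q
U = 450/181079 (U = (6*(-245 + 170))/(-181079) = (6*(-75))*(-1/181079) = -450*(-1/181079) = 450/181079 ≈ 0.0024851)
√((-241410 - 216008) + U) = √((-241410 - 216008) + 450/181079) = √(-457418 + 450/181079) = √(-82828793572/181079) = 2*I*√3749638777806047/181079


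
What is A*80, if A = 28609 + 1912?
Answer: 2441680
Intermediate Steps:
A = 30521
A*80 = 30521*80 = 2441680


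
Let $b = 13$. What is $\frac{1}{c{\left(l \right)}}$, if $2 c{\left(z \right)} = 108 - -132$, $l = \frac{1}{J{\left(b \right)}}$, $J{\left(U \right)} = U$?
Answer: $\frac{1}{120} \approx 0.0083333$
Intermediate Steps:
$l = \frac{1}{13} \approx 0.076923$
$c{\left(z \right)} = 120$ ($c{\left(z \right)} = \frac{108 - -132}{2} = \frac{108 + 132}{2} = \frac{1}{2} \cdot 240 = 120$)
$\frac{1}{c{\left(l \right)}} = \frac{1}{120}$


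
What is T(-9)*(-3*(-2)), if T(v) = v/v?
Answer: 6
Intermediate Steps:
T(v) = 1
T(-9)*(-3*(-2)) = 1*(-3*(-2)) = 1*6 = 6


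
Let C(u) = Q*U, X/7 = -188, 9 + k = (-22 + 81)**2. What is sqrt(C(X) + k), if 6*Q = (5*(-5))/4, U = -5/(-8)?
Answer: sqrt(1999497)/24 ≈ 58.918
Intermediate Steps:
k = 3472 (k = -9 + (-22 + 81)**2 = -9 + 59**2 = -9 + 3481 = 3472)
X = -1316 (X = 7*(-188) = -1316)
U = 5/8 (U = -5*(-1/8) = 5/8 ≈ 0.62500)
Q = -25/24 (Q = ((5*(-5))/4)/6 = (-25*1/4)/6 = (1/6)*(-25/4) = -25/24 ≈ -1.0417)
C(u) = -125/192 (C(u) = -25/24*5/8 = -125/192)
sqrt(C(X) + k) = sqrt(-125/192 + 3472) = sqrt(666499/192) = sqrt(1999497)/24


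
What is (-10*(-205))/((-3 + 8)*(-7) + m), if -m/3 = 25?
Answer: -205/11 ≈ -18.636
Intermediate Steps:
m = -75 (m = -3*25 = -75)
(-10*(-205))/((-3 + 8)*(-7) + m) = (-10*(-205))/((-3 + 8)*(-7) - 75) = 2050/(5*(-7) - 75) = 2050/(-35 - 75) = 2050/(-110) = 2050*(-1/110) = -205/11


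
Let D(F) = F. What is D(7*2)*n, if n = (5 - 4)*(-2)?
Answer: -28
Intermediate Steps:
n = -2 (n = 1*(-2) = -2)
D(7*2)*n = (7*2)*(-2) = 14*(-2) = -28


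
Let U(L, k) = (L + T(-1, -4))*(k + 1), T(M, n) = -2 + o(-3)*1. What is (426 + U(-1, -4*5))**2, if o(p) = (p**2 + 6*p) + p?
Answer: 505521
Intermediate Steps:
o(p) = p**2 + 7*p
T(M, n) = -14 (T(M, n) = -2 - 3*(7 - 3)*1 = -2 - 3*4*1 = -2 - 12*1 = -2 - 12 = -14)
U(L, k) = (1 + k)*(-14 + L) (U(L, k) = (L - 14)*(k + 1) = (-14 + L)*(1 + k) = (1 + k)*(-14 + L))
(426 + U(-1, -4*5))**2 = (426 + (-14 - 1 - (-56)*5 - (-4)*5))**2 = (426 + (-14 - 1 - 14*(-20) - 1*(-20)))**2 = (426 + (-14 - 1 + 280 + 20))**2 = (426 + 285)**2 = 711**2 = 505521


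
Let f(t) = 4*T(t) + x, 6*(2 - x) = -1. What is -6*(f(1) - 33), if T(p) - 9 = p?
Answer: -55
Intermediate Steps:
x = 13/6 (x = 2 - ⅙*(-1) = 2 + ⅙ = 13/6 ≈ 2.1667)
T(p) = 9 + p
f(t) = 229/6 + 4*t (f(t) = 4*(9 + t) + 13/6 = (36 + 4*t) + 13/6 = 229/6 + 4*t)
-6*(f(1) - 33) = -6*((229/6 + 4*1) - 33) = -6*((229/6 + 4) - 33) = -6*(253/6 - 33) = -6*55/6 = -55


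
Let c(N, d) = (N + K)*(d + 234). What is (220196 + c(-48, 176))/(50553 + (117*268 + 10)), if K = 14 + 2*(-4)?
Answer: 202976/81919 ≈ 2.4778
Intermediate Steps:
K = 6 (K = 14 - 8 = 6)
c(N, d) = (6 + N)*(234 + d) (c(N, d) = (N + 6)*(d + 234) = (6 + N)*(234 + d))
(220196 + c(-48, 176))/(50553 + (117*268 + 10)) = (220196 + (1404 + 6*176 + 234*(-48) - 48*176))/(50553 + (117*268 + 10)) = (220196 + (1404 + 1056 - 11232 - 8448))/(50553 + (31356 + 10)) = (220196 - 17220)/(50553 + 31366) = 202976/81919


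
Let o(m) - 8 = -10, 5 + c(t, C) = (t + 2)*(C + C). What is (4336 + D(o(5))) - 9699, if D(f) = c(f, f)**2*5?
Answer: -5238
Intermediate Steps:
c(t, C) = -5 + 2*C*(2 + t) (c(t, C) = -5 + (t + 2)*(C + C) = -5 + (2 + t)*(2*C) = -5 + 2*C*(2 + t))
o(m) = -2 (o(m) = 8 - 10 = -2)
D(f) = 5*(-5 + 2*f**2 + 4*f)**2 (D(f) = (-5 + 4*f + 2*f*f)**2*5 = (-5 + 4*f + 2*f**2)**2*5 = (-5 + 2*f**2 + 4*f)**2*5 = 5*(-5 + 2*f**2 + 4*f)**2)
(4336 + D(o(5))) - 9699 = (4336 + 5*(-5 + 2*(-2)**2 + 4*(-2))**2) - 9699 = (4336 + 5*(-5 + 2*4 - 8)**2) - 9699 = (4336 + 5*(-5 + 8 - 8)**2) - 9699 = (4336 + 5*(-5)**2) - 9699 = (4336 + 5*25) - 9699 = (4336 + 125) - 9699 = 4461 - 9699 = -5238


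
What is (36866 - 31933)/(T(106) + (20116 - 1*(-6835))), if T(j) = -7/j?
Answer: 522898/2856799 ≈ 0.18304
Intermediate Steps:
(36866 - 31933)/(T(106) + (20116 - 1*(-6835))) = (36866 - 31933)/(-7/106 + (20116 - 1*(-6835))) = 4933/(-7*1/106 + (20116 + 6835)) = 4933/(-7/106 + 26951) = 4933/(2856799/106) = 4933*(106/2856799) = 522898/2856799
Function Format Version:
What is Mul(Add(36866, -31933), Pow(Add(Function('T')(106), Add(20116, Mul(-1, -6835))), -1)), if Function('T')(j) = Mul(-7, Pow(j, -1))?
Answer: Rational(522898, 2856799) ≈ 0.18304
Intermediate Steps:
Mul(Add(36866, -31933), Pow(Add(Function('T')(106), Add(20116, Mul(-1, -6835))), -1)) = Mul(Add(36866, -31933), Pow(Add(Mul(-7, Pow(106, -1)), Add(20116, Mul(-1, -6835))), -1)) = Mul(4933, Pow(Add(Mul(-7, Rational(1, 106)), Add(20116, 6835)), -1)) = Mul(4933, Pow(Add(Rational(-7, 106), 26951), -1)) = Mul(4933, Pow(Rational(2856799, 106), -1)) = Mul(4933, Rational(106, 2856799)) = Rational(522898, 2856799)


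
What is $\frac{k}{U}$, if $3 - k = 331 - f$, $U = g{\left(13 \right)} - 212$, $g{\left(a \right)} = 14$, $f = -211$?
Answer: $\frac{49}{18} \approx 2.7222$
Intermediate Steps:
$U = -198$ ($U = 14 - 212 = -198$)
$k = -539$ ($k = 3 - \left(331 - -211\right) = 3 - \left(331 + 211\right) = 3 - 542 = -539$)
$\frac{k}{U} = - \frac{539}{-198} = \left(-539\right) \left(- \frac{1}{198}\right) = \frac{49}{18}$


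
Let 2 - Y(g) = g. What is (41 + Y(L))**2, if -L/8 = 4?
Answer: 5625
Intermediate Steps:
L = -32 (L = -8*4 = -32)
Y(g) = 2 - g
(41 + Y(L))**2 = (41 + (2 - 1*(-32)))**2 = (41 + (2 + 32))**2 = (41 + 34)**2 = 75**2 = 5625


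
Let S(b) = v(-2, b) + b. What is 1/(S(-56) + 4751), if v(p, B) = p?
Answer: 1/4693 ≈ 0.00021308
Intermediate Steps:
S(b) = -2 + b
1/(S(-56) + 4751) = 1/((-2 - 56) + 4751) = 1/(-58 + 4751) = 1/4693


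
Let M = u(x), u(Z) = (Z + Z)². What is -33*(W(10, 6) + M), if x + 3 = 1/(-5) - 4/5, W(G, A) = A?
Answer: -2310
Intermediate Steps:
x = -4 (x = -3 + (1/(-5) - 4/5) = -3 + (1*(-⅕) - 4*⅕) = -3 + (-⅕ - ⅘) = -3 - 1 = -4)
u(Z) = 4*Z² (u(Z) = (2*Z)² = 4*Z²)
M = 64 (M = 4*(-4)² = 4*16 = 64)
-33*(W(10, 6) + M) = -33*(6 + 64) = -33*70 = -2310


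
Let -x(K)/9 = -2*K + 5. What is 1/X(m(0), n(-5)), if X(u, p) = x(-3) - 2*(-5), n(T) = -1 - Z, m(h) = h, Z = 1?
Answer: -1/89 ≈ -0.011236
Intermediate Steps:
n(T) = -2 (n(T) = -1 - 1*1 = -1 - 1 = -2)
x(K) = -45 + 18*K (x(K) = -9*(-2*K + 5) = -9*(5 - 2*K) = -45 + 18*K)
X(u, p) = -89 (X(u, p) = (-45 + 18*(-3)) - 2*(-5) = (-45 - 54) + 10 = -99 + 10 = -89)
1/X(m(0), n(-5)) = 1/(-89) = -1/89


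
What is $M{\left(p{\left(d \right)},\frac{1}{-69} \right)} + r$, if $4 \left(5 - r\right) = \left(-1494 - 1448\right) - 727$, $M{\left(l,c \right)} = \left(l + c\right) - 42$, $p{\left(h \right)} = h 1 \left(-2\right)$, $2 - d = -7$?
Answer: $\frac{237977}{276} \approx 862.24$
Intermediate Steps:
$d = 9$ ($d = 2 - -7 = 2 + 7 = 9$)
$p{\left(h \right)} = - 2 h$ ($p{\left(h \right)} = h \left(-2\right) = - 2 h$)
$M{\left(l,c \right)} = -42 + c + l$ ($M{\left(l,c \right)} = \left(c + l\right) - 42 = -42 + c + l$)
$r = \frac{3689}{4}$ ($r = 5 - \frac{\left(-1494 - 1448\right) - 727}{4} = 5 - \frac{-2942 - 727}{4} = 5 - - \frac{3669}{4} = 5 + \frac{3669}{4} = \frac{3689}{4} \approx 922.25$)
$M{\left(p{\left(d \right)},\frac{1}{-69} \right)} + r = \left(-42 + \frac{1}{-69} - 18\right) + \frac{3689}{4} = \left(-42 - \frac{1}{69} - 18\right) + \frac{3689}{4} = - \frac{4141}{69} + \frac{3689}{4} = \frac{237977}{276}$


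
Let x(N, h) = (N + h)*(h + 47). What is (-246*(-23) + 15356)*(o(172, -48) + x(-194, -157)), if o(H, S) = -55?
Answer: 810194770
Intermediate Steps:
x(N, h) = (47 + h)*(N + h) (x(N, h) = (N + h)*(47 + h) = (47 + h)*(N + h))
(-246*(-23) + 15356)*(o(172, -48) + x(-194, -157)) = (-246*(-23) + 15356)*(-55 + ((-157)² + 47*(-194) + 47*(-157) - 194*(-157))) = (5658 + 15356)*(-55 + (24649 - 9118 - 7379 + 30458)) = 21014*(-55 + 38610) = 21014*38555 = 810194770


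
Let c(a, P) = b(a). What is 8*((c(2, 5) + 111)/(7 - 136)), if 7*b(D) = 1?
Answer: -6224/903 ≈ -6.8926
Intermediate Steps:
b(D) = 1/7 (b(D) = (1/7)*1 = 1/7)
c(a, P) = 1/7
8*((c(2, 5) + 111)/(7 - 136)) = 8*((1/7 + 111)/(7 - 136)) = 8*((778/7)/(-129)) = 8*((778/7)*(-1/129)) = 8*(-778/903) = -6224/903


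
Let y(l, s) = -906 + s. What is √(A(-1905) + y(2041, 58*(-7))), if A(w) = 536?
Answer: 2*I*√194 ≈ 27.857*I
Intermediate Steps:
√(A(-1905) + y(2041, 58*(-7))) = √(536 + (-906 + 58*(-7))) = √(536 + (-906 - 406)) = √(536 - 1312) = √(-776) = 2*I*√194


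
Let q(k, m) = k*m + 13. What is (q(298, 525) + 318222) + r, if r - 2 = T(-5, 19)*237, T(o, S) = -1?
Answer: 474450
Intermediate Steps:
q(k, m) = 13 + k*m
r = -235 (r = 2 - 1*237 = 2 - 237 = -235)
(q(298, 525) + 318222) + r = ((13 + 298*525) + 318222) - 235 = ((13 + 156450) + 318222) - 235 = (156463 + 318222) - 235 = 474685 - 235 = 474450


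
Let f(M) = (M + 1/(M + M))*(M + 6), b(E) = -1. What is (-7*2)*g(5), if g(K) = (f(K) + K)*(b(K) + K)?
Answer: -17108/5 ≈ -3421.6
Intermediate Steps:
f(M) = (6 + M)*(M + 1/(2*M)) (f(M) = (M + 1/(2*M))*(6 + M) = (6 + M)*(M + 1/(2*M)))
g(K) = (-1 + K)*(½ + K² + 3/K + 7*K) (g(K) = ((½ + K² + 3/K + 6*K) + K)*(-1 + K) = (½ + K² + 3/K + 7*K)*(-1 + K) = (-1 + K)*(½ + K² + 3/K + 7*K))
(-7*2)*g(5) = (-7*2)*(5/2 + 5³ - 3/5 + 6*5² - 13/2*5) = -14*(5/2 + 125 - 3*⅕ + 6*25 - 65/2) = -14*(5/2 + 125 - ⅗ + 150 - 65/2) = -14*1222/5 = -17108/5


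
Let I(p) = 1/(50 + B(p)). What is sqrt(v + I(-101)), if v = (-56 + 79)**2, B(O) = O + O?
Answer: sqrt(3055466)/76 ≈ 23.000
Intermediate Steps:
B(O) = 2*O
v = 529 (v = 23**2 = 529)
I(p) = 1/(50 + 2*p)
sqrt(v + I(-101)) = sqrt(529 + 1/(2*(25 - 101))) = sqrt(529 + (1/2)/(-76)) = sqrt(529 + (1/2)*(-1/76)) = sqrt(529 - 1/152) = sqrt(80407/152) = sqrt(3055466)/76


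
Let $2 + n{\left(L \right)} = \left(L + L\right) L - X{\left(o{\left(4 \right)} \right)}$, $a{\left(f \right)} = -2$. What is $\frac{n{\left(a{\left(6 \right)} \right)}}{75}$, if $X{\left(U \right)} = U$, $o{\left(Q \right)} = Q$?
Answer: $\frac{2}{75} \approx 0.026667$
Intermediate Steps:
$n{\left(L \right)} = -6 + 2 L^{2}$ ($n{\left(L \right)} = -2 + \left(\left(L + L\right) L - 4\right) = -2 + \left(2 L L - 4\right) = -2 + \left(2 L^{2} - 4\right) = -2 + \left(-4 + 2 L^{2}\right) = -6 + 2 L^{2}$)
$\frac{n{\left(a{\left(6 \right)} \right)}}{75} = \frac{-6 + 2 \left(-2\right)^{2}}{75} = \left(-6 + 2 \cdot 4\right) \frac{1}{75} = \left(-6 + 8\right) \frac{1}{75} = 2 \cdot \frac{1}{75} = \frac{2}{75}$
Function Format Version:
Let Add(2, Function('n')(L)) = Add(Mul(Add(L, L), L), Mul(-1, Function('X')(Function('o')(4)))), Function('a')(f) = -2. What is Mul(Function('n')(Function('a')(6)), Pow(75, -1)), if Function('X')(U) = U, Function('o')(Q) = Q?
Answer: Rational(2, 75) ≈ 0.026667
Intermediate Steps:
Function('n')(L) = Add(-6, Mul(2, Pow(L, 2))) (Function('n')(L) = Add(-2, Add(Mul(Add(L, L), L), Mul(-1, 4))) = Add(-2, Add(Mul(Mul(2, L), L), -4)) = Add(-2, Add(Mul(2, Pow(L, 2)), -4)) = Add(-2, Add(-4, Mul(2, Pow(L, 2)))) = Add(-6, Mul(2, Pow(L, 2))))
Mul(Function('n')(Function('a')(6)), Pow(75, -1)) = Mul(Add(-6, Mul(2, Pow(-2, 2))), Pow(75, -1)) = Mul(Add(-6, Mul(2, 4)), Rational(1, 75)) = Mul(Add(-6, 8), Rational(1, 75)) = Mul(2, Rational(1, 75)) = Rational(2, 75)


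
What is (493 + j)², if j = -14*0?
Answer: 243049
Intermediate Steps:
j = 0
(493 + j)² = (493 + 0)² = 493² = 243049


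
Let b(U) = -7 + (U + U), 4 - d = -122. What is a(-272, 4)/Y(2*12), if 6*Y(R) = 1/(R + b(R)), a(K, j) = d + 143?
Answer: 104910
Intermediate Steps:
d = 126 (d = 4 - 1*(-122) = 4 + 122 = 126)
a(K, j) = 269 (a(K, j) = 126 + 143 = 269)
b(U) = -7 + 2*U
Y(R) = 1/(6*(-7 + 3*R)) (Y(R) = 1/(6*(R + (-7 + 2*R))) = 1/(6*(-7 + 3*R)))
a(-272, 4)/Y(2*12) = 269/((1/(6*(-7 + 3*(2*12))))) = 269/((1/(6*(-7 + 3*24)))) = 269/((1/(6*(-7 + 72)))) = 269/(((⅙)/65)) = 269/(((⅙)*(1/65))) = 269/(1/390) = 269*390 = 104910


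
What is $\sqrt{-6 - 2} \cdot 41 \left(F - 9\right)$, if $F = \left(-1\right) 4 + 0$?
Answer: $- 1066 i \sqrt{2} \approx - 1507.6 i$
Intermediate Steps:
$F = -4$ ($F = -4 + 0 = -4$)
$\sqrt{-6 - 2} \cdot 41 \left(F - 9\right) = \sqrt{-6 - 2} \cdot 41 \left(-4 - 9\right) = \sqrt{-8} \cdot 41 \left(-13\right) = 2 i \sqrt{2} \left(-533\right) = - 1066 i \sqrt{2}$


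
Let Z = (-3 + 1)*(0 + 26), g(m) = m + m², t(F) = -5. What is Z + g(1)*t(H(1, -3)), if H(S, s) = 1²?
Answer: -62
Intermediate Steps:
H(S, s) = 1
Z = -52 (Z = -2*26 = -52)
Z + g(1)*t(H(1, -3)) = -52 + (1*(1 + 1))*(-5) = -52 + (1*2)*(-5) = -52 + 2*(-5) = -52 - 10 = -62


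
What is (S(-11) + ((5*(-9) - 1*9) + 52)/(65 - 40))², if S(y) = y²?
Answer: 9138529/625 ≈ 14622.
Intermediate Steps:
(S(-11) + ((5*(-9) - 1*9) + 52)/(65 - 40))² = ((-11)² + ((5*(-9) - 1*9) + 52)/(65 - 40))² = (121 + ((-45 - 9) + 52)/25)² = (121 + (-54 + 52)*(1/25))² = (121 - 2*1/25)² = (121 - 2/25)² = (3023/25)² = 9138529/625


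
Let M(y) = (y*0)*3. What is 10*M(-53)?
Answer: 0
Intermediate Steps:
M(y) = 0 (M(y) = 0*3 = 0)
10*M(-53) = 10*0 = 0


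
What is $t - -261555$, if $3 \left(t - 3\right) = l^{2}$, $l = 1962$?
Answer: $1544706$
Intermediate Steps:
$t = 1283151$ ($t = 3 + \frac{1962^{2}}{3} = 3 + \frac{1}{3} \cdot 3849444 = 3 + 1283148 = 1283151$)
$t - -261555 = 1283151 - -261555 = 1283151 + 261555 = 1544706$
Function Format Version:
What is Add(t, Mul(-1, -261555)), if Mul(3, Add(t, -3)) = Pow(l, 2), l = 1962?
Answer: 1544706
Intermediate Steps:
t = 1283151 (t = Add(3, Mul(Rational(1, 3), Pow(1962, 2))) = Add(3, Mul(Rational(1, 3), 3849444)) = Add(3, 1283148) = 1283151)
Add(t, Mul(-1, -261555)) = Add(1283151, Mul(-1, -261555)) = Add(1283151, 261555) = 1544706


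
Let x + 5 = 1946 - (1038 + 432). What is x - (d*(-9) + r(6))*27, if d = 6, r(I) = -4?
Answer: 2037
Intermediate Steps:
x = 471 (x = -5 + (1946 - (1038 + 432)) = -5 + (1946 - 1*1470) = -5 + (1946 - 1470) = -5 + 476 = 471)
x - (d*(-9) + r(6))*27 = 471 - (6*(-9) - 4)*27 = 471 - (-54 - 4)*27 = 471 - (-58)*27 = 471 - 1*(-1566) = 471 + 1566 = 2037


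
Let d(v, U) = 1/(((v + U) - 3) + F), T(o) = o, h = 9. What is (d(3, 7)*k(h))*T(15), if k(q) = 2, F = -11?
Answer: -15/2 ≈ -7.5000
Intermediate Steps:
d(v, U) = 1/(-14 + U + v) (d(v, U) = 1/(((v + U) - 3) - 11) = 1/(((U + v) - 3) - 11) = 1/((-3 + U + v) - 11) = 1/(-14 + U + v))
(d(3, 7)*k(h))*T(15) = (2/(-14 + 7 + 3))*15 = (2/(-4))*15 = -1/4*2*15 = -1/2*15 = -15/2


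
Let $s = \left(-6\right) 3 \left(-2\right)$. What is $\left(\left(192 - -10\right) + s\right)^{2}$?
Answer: $56644$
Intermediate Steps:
$s = 36$ ($s = \left(-18\right) \left(-2\right) = 36$)
$\left(\left(192 - -10\right) + s\right)^{2} = \left(\left(192 - -10\right) + 36\right)^{2} = \left(\left(192 + 10\right) + 36\right)^{2} = \left(202 + 36\right)^{2} = 238^{2} = 56644$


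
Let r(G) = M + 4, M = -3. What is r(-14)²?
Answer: 1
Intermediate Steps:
r(G) = 1 (r(G) = -3 + 4 = 1)
r(-14)² = 1² = 1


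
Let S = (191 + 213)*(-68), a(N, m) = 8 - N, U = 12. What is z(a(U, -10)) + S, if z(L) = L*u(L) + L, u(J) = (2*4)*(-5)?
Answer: -27316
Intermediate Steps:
u(J) = -40 (u(J) = 8*(-5) = -40)
z(L) = -39*L (z(L) = L*(-40) + L = -40*L + L = -39*L)
S = -27472 (S = 404*(-68) = -27472)
z(a(U, -10)) + S = -39*(8 - 1*12) - 27472 = -39*(8 - 12) - 27472 = -39*(-4) - 27472 = 156 - 27472 = -27316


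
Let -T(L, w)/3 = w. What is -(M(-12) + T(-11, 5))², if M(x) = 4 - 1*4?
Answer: -225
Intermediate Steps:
T(L, w) = -3*w
M(x) = 0 (M(x) = 4 - 4 = 0)
-(M(-12) + T(-11, 5))² = -(0 - 3*5)² = -(0 - 15)² = -1*(-15)² = -1*225 = -225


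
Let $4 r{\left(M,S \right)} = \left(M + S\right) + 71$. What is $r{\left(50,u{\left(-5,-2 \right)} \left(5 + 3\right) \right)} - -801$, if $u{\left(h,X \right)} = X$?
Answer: $\frac{3309}{4} \approx 827.25$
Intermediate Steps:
$r{\left(M,S \right)} = \frac{71}{4} + \frac{M}{4} + \frac{S}{4}$ ($r{\left(M,S \right)} = \frac{\left(M + S\right) + 71}{4} = \frac{71 + M + S}{4} = \frac{71}{4} + \frac{M}{4} + \frac{S}{4}$)
$r{\left(50,u{\left(-5,-2 \right)} \left(5 + 3\right) \right)} - -801 = \left(\frac{71}{4} + \frac{1}{4} \cdot 50 + \frac{\left(-2\right) \left(5 + 3\right)}{4}\right) - -801 = \left(\frac{71}{4} + \frac{25}{2} + \frac{\left(-2\right) 8}{4}\right) + 801 = \left(\frac{71}{4} + \frac{25}{2} + \frac{1}{4} \left(-16\right)\right) + 801 = \left(\frac{71}{4} + \frac{25}{2} - 4\right) + 801 = \frac{105}{4} + 801 = \frac{3309}{4}$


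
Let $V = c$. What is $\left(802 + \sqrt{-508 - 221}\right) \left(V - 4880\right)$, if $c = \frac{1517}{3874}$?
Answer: $- \frac{7580344803}{1937} - \frac{510397281 i}{3874} \approx -3.9134 \cdot 10^{6} - 1.3175 \cdot 10^{5} i$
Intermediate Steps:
$c = \frac{1517}{3874}$ ($c = 1517 \cdot \frac{1}{3874} = \frac{1517}{3874} \approx 0.39158$)
$V = \frac{1517}{3874} \approx 0.39158$
$\left(802 + \sqrt{-508 - 221}\right) \left(V - 4880\right) = \left(802 + \sqrt{-508 - 221}\right) \left(\frac{1517}{3874} - 4880\right) = \left(802 + \sqrt{-729}\right) \left(- \frac{18903603}{3874}\right) = \left(802 + 27 i\right) \left(- \frac{18903603}{3874}\right) = - \frac{7580344803}{1937} - \frac{510397281 i}{3874}$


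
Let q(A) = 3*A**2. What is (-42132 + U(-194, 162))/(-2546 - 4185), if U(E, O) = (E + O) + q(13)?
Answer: 41657/6731 ≈ 6.1888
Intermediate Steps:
U(E, O) = 507 + E + O (U(E, O) = (E + O) + 3*13**2 = (E + O) + 3*169 = (E + O) + 507 = 507 + E + O)
(-42132 + U(-194, 162))/(-2546 - 4185) = (-42132 + (507 - 194 + 162))/(-2546 - 4185) = (-42132 + 475)/(-6731) = -41657*(-1/6731) = 41657/6731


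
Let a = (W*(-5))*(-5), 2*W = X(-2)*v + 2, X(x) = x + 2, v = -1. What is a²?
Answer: 625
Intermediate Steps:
X(x) = 2 + x
W = 1 (W = ((2 - 2)*(-1) + 2)/2 = (0*(-1) + 2)/2 = (0 + 2)/2 = (½)*2 = 1)
a = 25 (a = (1*(-5))*(-5) = -5*(-5) = 25)
a² = 25² = 625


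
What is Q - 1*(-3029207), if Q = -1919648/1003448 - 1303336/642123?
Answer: 243978466470285287/80542130013 ≈ 3.0292e+6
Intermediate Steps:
Q = -317560004404/80542130013 (Q = -1919648*1/1003448 - 1303336*1/642123 = -239956/125431 - 1303336/642123 = -317560004404/80542130013 ≈ -3.9428)
Q - 1*(-3029207) = -317560004404/80542130013 - 1*(-3029207) = -317560004404/80542130013 + 3029207 = 243978466470285287/80542130013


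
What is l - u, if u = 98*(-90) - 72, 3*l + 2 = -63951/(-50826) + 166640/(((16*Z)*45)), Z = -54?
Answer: 54900942791/6175359 ≈ 8890.3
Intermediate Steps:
l = -10349437/6175359 (l = -⅔ + (-63951/(-50826) + 166640/(((16*(-54))*45)))/3 = -⅔ + (-63951*(-1/50826) + 166640/((-864*45)))/3 = -⅔ + (21317/16942 + 166640/(-38880))/3 = -⅔ + (21317/16942 + 166640*(-1/38880))/3 = -⅔ + (21317/16942 - 2083/486)/3 = -⅔ + (⅓)*(-6232531/2058453) = -⅔ - 6232531/6175359 = -10349437/6175359 ≈ -1.6759)
u = -8892 (u = -8820 - 72 = -8892)
l - u = -10349437/6175359 - 1*(-8892) = -10349437/6175359 + 8892 = 54900942791/6175359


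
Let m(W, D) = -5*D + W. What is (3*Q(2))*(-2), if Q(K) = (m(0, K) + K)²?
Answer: -384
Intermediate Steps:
m(W, D) = W - 5*D
Q(K) = 16*K² (Q(K) = ((0 - 5*K) + K)² = (-5*K + K)² = (-4*K)² = 16*K²)
(3*Q(2))*(-2) = (3*(16*2²))*(-2) = (3*(16*4))*(-2) = (3*64)*(-2) = 192*(-2) = -384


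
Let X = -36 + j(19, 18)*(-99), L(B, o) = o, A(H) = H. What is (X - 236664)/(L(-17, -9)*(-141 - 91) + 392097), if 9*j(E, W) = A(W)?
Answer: -78966/131395 ≈ -0.60098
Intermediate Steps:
j(E, W) = W/9
X = -234 (X = -36 + ((⅑)*18)*(-99) = -36 + 2*(-99) = -36 - 198 = -234)
(X - 236664)/(L(-17, -9)*(-141 - 91) + 392097) = (-234 - 236664)/(-9*(-141 - 91) + 392097) = -236898/(-9*(-232) + 392097) = -236898/(2088 + 392097) = -236898/394185 = -236898*1/394185 = -78966/131395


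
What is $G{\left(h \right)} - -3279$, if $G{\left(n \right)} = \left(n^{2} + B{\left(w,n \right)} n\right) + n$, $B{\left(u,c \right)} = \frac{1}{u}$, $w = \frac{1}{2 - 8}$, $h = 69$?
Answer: $7695$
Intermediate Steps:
$w = - \frac{1}{6}$ ($w = \frac{1}{-6} = - \frac{1}{6} \approx -0.16667$)
$G{\left(n \right)} = n^{2} - 5 n$ ($G{\left(n \right)} = \left(n^{2} + \frac{n}{- \frac{1}{6}}\right) + n = \left(n^{2} - 6 n\right) + n = n^{2} - 5 n$)
$G{\left(h \right)} - -3279 = 69 \left(-5 + 69\right) - -3279 = 69 \cdot 64 + 3279 = 4416 + 3279 = 7695$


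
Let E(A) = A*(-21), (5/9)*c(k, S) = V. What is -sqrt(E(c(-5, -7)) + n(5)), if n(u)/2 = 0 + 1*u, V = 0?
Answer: -sqrt(10) ≈ -3.1623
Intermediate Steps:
c(k, S) = 0 (c(k, S) = (9/5)*0 = 0)
E(A) = -21*A
n(u) = 2*u (n(u) = 2*(0 + 1*u) = 2*(0 + u) = 2*u)
-sqrt(E(c(-5, -7)) + n(5)) = -sqrt(-21*0 + 2*5) = -sqrt(0 + 10) = -sqrt(10)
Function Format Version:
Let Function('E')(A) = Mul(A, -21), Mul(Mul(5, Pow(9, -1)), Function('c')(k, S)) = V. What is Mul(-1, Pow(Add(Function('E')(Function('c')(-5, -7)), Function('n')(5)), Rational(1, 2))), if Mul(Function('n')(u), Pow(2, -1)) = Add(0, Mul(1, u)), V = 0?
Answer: Mul(-1, Pow(10, Rational(1, 2))) ≈ -3.1623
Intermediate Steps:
Function('c')(k, S) = 0 (Function('c')(k, S) = Mul(Rational(9, 5), 0) = 0)
Function('E')(A) = Mul(-21, A)
Function('n')(u) = Mul(2, u) (Function('n')(u) = Mul(2, Add(0, Mul(1, u))) = Mul(2, Add(0, u)) = Mul(2, u))
Mul(-1, Pow(Add(Function('E')(Function('c')(-5, -7)), Function('n')(5)), Rational(1, 2))) = Mul(-1, Pow(Add(Mul(-21, 0), Mul(2, 5)), Rational(1, 2))) = Mul(-1, Pow(Add(0, 10), Rational(1, 2))) = Mul(-1, Pow(10, Rational(1, 2)))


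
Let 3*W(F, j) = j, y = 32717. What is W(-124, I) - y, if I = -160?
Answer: -98311/3 ≈ -32770.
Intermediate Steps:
W(F, j) = j/3
W(-124, I) - y = (⅓)*(-160) - 1*32717 = -160/3 - 32717 = -98311/3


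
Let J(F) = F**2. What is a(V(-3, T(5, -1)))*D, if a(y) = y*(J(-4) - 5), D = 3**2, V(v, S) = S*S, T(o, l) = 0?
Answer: 0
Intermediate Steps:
V(v, S) = S**2
D = 9
a(y) = 11*y (a(y) = y*((-4)**2 - 5) = y*(16 - 5) = y*11 = 11*y)
a(V(-3, T(5, -1)))*D = (11*0**2)*9 = (11*0)*9 = 0*9 = 0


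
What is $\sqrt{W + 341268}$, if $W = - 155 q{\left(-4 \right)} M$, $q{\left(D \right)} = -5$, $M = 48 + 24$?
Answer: $2 \sqrt{99267} \approx 630.13$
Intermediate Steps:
$M = 72$
$W = 55800$ ($W = \left(-155\right) \left(-5\right) 72 = 775 \cdot 72 = 55800$)
$\sqrt{W + 341268} = \sqrt{55800 + 341268} = \sqrt{397068} = 2 \sqrt{99267}$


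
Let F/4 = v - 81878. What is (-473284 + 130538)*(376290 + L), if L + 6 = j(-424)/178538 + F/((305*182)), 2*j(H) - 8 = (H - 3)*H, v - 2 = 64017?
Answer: -319542882492266351868/2477661095 ≈ -1.2897e+11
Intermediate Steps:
v = 64019 (v = 2 + 64017 = 64019)
j(H) = 4 + H*(-3 + H)/2 (j(H) = 4 + ((H - 3)*H)/2 = 4 + ((-3 + H)*H)/2 = 4 + (H*(-3 + H))/2 = 4 + H*(-3 + H)/2)
F = -71436 (F = 4*(64019 - 81878) = 4*(-17859) = -71436)
L = -16798174392/2477661095 (L = -6 + ((4 + (½)*(-424)² - 3/2*(-424))/178538 - 71436/(305*182)) = -6 + ((4 + (½)*179776 + 636)*(1/178538) - 71436/55510) = -6 + ((4 + 89888 + 636)*(1/178538) - 71436*1/55510) = -6 + (90528*(1/178538) - 35718/27755) = -6 + (45264/89269 - 35718/27755) = -6 - 1932207822/2477661095 = -16798174392/2477661095 ≈ -6.7799)
(-473284 + 130538)*(376290 + L) = (-473284 + 130538)*(376290 - 16798174392/2477661095) = -342746*932302295263158/2477661095 = -319542882492266351868/2477661095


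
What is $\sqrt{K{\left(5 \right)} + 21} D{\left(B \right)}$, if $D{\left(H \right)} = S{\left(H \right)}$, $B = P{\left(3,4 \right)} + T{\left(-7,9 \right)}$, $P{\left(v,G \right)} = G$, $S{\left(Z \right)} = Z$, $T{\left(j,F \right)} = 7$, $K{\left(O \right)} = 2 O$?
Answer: $11 \sqrt{31} \approx 61.245$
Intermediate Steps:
$B = 11$ ($B = 4 + 7 = 11$)
$D{\left(H \right)} = H$
$\sqrt{K{\left(5 \right)} + 21} D{\left(B \right)} = \sqrt{2 \cdot 5 + 21} \cdot 11 = \sqrt{10 + 21} \cdot 11 = \sqrt{31} \cdot 11 = 11 \sqrt{31}$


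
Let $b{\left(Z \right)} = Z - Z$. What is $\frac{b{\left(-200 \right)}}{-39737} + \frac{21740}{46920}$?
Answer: $\frac{1087}{2346} \approx 0.46334$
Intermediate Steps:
$b{\left(Z \right)} = 0$
$\frac{b{\left(-200 \right)}}{-39737} + \frac{21740}{46920} = \frac{0}{-39737} + \frac{21740}{46920} = 0 \left(- \frac{1}{39737}\right) + 21740 \cdot \frac{1}{46920} = 0 + \frac{1087}{2346} = \frac{1087}{2346}$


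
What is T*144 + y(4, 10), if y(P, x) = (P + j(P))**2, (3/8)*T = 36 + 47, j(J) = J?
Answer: 31936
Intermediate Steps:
T = 664/3 (T = 8*(36 + 47)/3 = (8/3)*83 = 664/3 ≈ 221.33)
y(P, x) = 4*P**2 (y(P, x) = (P + P)**2 = (2*P)**2 = 4*P**2)
T*144 + y(4, 10) = (664/3)*144 + 4*4**2 = 31872 + 4*16 = 31872 + 64 = 31936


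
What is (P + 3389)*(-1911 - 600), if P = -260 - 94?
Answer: -7620885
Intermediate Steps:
P = -354
(P + 3389)*(-1911 - 600) = (-354 + 3389)*(-1911 - 600) = 3035*(-2511) = -7620885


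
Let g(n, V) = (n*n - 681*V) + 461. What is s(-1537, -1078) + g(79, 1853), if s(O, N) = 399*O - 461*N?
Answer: -1371496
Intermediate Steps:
s(O, N) = -461*N + 399*O
g(n, V) = 461 + n² - 681*V (g(n, V) = (n² - 681*V) + 461 = 461 + n² - 681*V)
s(-1537, -1078) + g(79, 1853) = (-461*(-1078) + 399*(-1537)) + (461 + 79² - 681*1853) = (496958 - 613263) + (461 + 6241 - 1261893) = -116305 - 1255191 = -1371496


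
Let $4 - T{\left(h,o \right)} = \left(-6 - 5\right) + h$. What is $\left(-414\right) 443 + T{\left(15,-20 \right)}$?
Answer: $-183402$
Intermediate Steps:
$T{\left(h,o \right)} = 15 - h$ ($T{\left(h,o \right)} = 4 - \left(\left(-6 - 5\right) + h\right) = 4 - \left(-11 + h\right) = 15 - h$)
$\left(-414\right) 443 + T{\left(15,-20 \right)} = \left(-414\right) 443 + \left(15 - 15\right) = -183402 + \left(15 - 15\right) = -183402 + 0 = -183402$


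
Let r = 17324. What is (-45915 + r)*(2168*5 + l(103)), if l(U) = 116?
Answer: -313242996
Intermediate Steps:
(-45915 + r)*(2168*5 + l(103)) = (-45915 + 17324)*(2168*5 + 116) = -28591*(10840 + 116) = -28591*10956 = -313242996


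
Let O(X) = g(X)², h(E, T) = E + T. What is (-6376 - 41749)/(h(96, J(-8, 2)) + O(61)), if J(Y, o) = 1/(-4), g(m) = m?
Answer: -27500/2181 ≈ -12.609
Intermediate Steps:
J(Y, o) = -¼
O(X) = X²
(-6376 - 41749)/(h(96, J(-8, 2)) + O(61)) = (-6376 - 41749)/((96 - ¼) + 61²) = -48125/(383/4 + 3721) = -48125/15267/4 = -48125*4/15267 = -27500/2181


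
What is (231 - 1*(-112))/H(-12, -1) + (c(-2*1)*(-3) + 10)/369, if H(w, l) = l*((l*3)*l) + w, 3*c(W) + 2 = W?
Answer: -42119/1845 ≈ -22.829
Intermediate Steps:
c(W) = -2/3 + W/3
H(w, l) = w + 3*l**3 (H(w, l) = l*((3*l)*l) + w = l*(3*l**2) + w = 3*l**3 + w = w + 3*l**3)
(231 - 1*(-112))/H(-12, -1) + (c(-2*1)*(-3) + 10)/369 = (231 - 1*(-112))/(-12 + 3*(-1)**3) + ((-2/3 + (-2*1)/3)*(-3) + 10)/369 = (231 + 112)/(-12 + 3*(-1)) + ((-2/3 + (1/3)*(-2))*(-3) + 10)*(1/369) = 343/(-12 - 3) + ((-2/3 - 2/3)*(-3) + 10)*(1/369) = 343/(-15) + (-4/3*(-3) + 10)*(1/369) = 343*(-1/15) + (4 + 10)*(1/369) = -343/15 + 14*(1/369) = -343/15 + 14/369 = -42119/1845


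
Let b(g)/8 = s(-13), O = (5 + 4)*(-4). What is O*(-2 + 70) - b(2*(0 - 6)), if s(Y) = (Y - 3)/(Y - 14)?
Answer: -66224/27 ≈ -2452.7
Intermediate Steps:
s(Y) = (-3 + Y)/(-14 + Y)
O = -36 (O = 9*(-4) = -36)
b(g) = 128/27 (b(g) = 8*((-3 - 13)/(-14 - 13)) = 8*(-16/(-27)) = 8*(-1/27*(-16)) = 8*(16/27) = 128/27)
O*(-2 + 70) - b(2*(0 - 6)) = -36*(-2 + 70) - 1*128/27 = -36*68 - 128/27 = -2448 - 128/27 = -66224/27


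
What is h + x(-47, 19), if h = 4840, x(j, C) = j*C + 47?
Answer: 3994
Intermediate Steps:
x(j, C) = 47 + C*j (x(j, C) = C*j + 47 = 47 + C*j)
h + x(-47, 19) = 4840 + (47 + 19*(-47)) = 4840 + (47 - 893) = 4840 - 846 = 3994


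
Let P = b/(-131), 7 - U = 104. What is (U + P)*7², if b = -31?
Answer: -621124/131 ≈ -4741.4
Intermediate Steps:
U = -97 (U = 7 - 1*104 = 7 - 104 = -97)
P = 31/131 (P = -31/(-131) = -31*(-1/131) = 31/131 ≈ 0.23664)
(U + P)*7² = (-97 + 31/131)*7² = -12676/131*49 = -621124/131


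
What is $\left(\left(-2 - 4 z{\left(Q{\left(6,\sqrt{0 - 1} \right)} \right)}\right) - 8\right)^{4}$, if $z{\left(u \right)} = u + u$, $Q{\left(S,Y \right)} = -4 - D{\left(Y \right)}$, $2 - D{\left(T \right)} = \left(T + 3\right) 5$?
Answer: $-16778224 + 67226880 i \approx -1.6778 \cdot 10^{7} + 6.7227 \cdot 10^{7} i$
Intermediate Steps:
$D{\left(T \right)} = -13 - 5 T$ ($D{\left(T \right)} = 2 - \left(T + 3\right) 5 = 2 - \left(3 + T\right) 5 = 2 - \left(15 + 5 T\right) = -13 - 5 T$)
$Q{\left(S,Y \right)} = 9 + 5 Y$ ($Q{\left(S,Y \right)} = -4 - \left(-13 - 5 Y\right) = -4 + \left(13 + 5 Y\right) = 9 + 5 Y$)
$z{\left(u \right)} = 2 u$
$\left(\left(-2 - 4 z{\left(Q{\left(6,\sqrt{0 - 1} \right)} \right)}\right) - 8\right)^{4} = \left(\left(-2 - 4 \cdot 2 \left(9 + 5 \sqrt{0 - 1}\right)\right) - 8\right)^{4} = \left(\left(-2 - 4 \cdot 2 \left(9 + 5 \sqrt{-1}\right)\right) - 8\right)^{4} = \left(\left(-2 - 4 \cdot 2 \left(9 + 5 i\right)\right) - 8\right)^{4} = \left(\left(-2 - 4 \left(18 + 10 i\right)\right) - 8\right)^{4} = \left(\left(-2 - \left(72 + 40 i\right)\right) - 8\right)^{4} = \left(\left(-74 - 40 i\right) - 8\right)^{4} = \left(-82 - 40 i\right)^{4}$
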